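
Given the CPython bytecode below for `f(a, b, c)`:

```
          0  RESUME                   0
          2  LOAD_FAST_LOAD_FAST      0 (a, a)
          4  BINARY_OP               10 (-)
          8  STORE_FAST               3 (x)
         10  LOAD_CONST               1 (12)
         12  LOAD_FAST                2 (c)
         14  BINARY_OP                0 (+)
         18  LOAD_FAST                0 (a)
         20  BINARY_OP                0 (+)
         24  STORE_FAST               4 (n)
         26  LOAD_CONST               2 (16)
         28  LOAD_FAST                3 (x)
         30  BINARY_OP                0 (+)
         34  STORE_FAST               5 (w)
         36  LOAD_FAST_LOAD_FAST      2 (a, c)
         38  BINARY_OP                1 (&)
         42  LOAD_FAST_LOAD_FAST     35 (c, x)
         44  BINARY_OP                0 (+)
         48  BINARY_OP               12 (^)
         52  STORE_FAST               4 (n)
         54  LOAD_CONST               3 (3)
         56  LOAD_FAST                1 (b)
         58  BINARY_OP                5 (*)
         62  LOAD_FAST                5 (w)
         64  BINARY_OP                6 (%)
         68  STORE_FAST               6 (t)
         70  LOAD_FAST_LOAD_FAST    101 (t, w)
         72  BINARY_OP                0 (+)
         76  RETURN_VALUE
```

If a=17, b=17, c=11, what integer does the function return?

19

LOAD_FAST_LOAD_FAST a,a → push 17,17. Stack: [17, 17]
BINARY_OP - → 17 - 17 = 0. Stack: [0]
STORE_FAST x → x=0. Stack: []
LOAD_CONST → push 12. Stack: [12]
LOAD_FAST c → push 11. Stack: [12, 11]
BINARY_OP + → 12 + 11 = 23. Stack: [23]
LOAD_FAST a → push 17. Stack: [23, 17]
BINARY_OP + → 23 + 17 = 40. Stack: [40]
STORE_FAST n → n=40. Stack: []
LOAD_CONST → push 16. Stack: [16]
LOAD_FAST x → push 0. Stack: [16, 0]
BINARY_OP + → 16 + 0 = 16. Stack: [16]
STORE_FAST w → w=16. Stack: []
LOAD_FAST_LOAD_FAST a,c → push 17,11. Stack: [17, 11]
BINARY_OP & → 17 & 11 = 1. Stack: [1]
LOAD_FAST_LOAD_FAST c,x → push 11,0. Stack: [1, 11, 0]
BINARY_OP + → 11 + 0 = 11. Stack: [1, 11]
BINARY_OP ^ → 1 ^ 11 = 10. Stack: [10]
STORE_FAST n → n=10. Stack: []
LOAD_CONST → push 3. Stack: [3]
LOAD_FAST b → push 17. Stack: [3, 17]
BINARY_OP * → 3 * 17 = 51. Stack: [51]
LOAD_FAST w → push 16. Stack: [51, 16]
BINARY_OP % → 51 % 16 = 3. Stack: [3]
STORE_FAST t → t=3. Stack: []
LOAD_FAST_LOAD_FAST t,w → push 3,16. Stack: [3, 16]
BINARY_OP + → 3 + 16 = 19. Stack: [19]
RETURN_VALUE → return 19.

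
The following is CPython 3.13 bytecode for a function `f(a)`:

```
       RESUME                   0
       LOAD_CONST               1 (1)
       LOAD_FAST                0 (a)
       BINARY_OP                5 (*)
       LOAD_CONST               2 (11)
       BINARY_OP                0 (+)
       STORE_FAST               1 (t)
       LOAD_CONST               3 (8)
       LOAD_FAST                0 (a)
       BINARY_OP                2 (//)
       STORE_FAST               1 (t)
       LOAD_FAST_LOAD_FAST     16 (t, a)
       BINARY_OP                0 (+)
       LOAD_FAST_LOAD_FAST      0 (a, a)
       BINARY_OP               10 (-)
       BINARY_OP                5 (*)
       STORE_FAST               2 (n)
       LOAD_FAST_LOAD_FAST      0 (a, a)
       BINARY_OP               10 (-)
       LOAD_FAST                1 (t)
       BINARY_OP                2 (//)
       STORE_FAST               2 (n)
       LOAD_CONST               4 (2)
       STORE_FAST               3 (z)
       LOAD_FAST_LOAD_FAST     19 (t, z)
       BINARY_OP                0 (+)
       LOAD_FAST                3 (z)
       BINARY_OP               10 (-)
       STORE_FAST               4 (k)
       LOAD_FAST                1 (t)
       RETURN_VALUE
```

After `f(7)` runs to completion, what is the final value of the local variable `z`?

LOAD_CONST → push 1. Stack: [1]
LOAD_FAST a → push 7. Stack: [1, 7]
BINARY_OP * → 1 * 7 = 7. Stack: [7]
LOAD_CONST → push 11. Stack: [7, 11]
BINARY_OP + → 7 + 11 = 18. Stack: [18]
STORE_FAST t → t=18. Stack: []
LOAD_CONST → push 8. Stack: [8]
LOAD_FAST a → push 7. Stack: [8, 7]
BINARY_OP // → 8 // 7 = 1. Stack: [1]
STORE_FAST t → t=1. Stack: []
LOAD_FAST_LOAD_FAST t,a → push 1,7. Stack: [1, 7]
BINARY_OP + → 1 + 7 = 8. Stack: [8]
LOAD_FAST_LOAD_FAST a,a → push 7,7. Stack: [8, 7, 7]
BINARY_OP - → 7 - 7 = 0. Stack: [8, 0]
BINARY_OP * → 8 * 0 = 0. Stack: [0]
STORE_FAST n → n=0. Stack: []
LOAD_FAST_LOAD_FAST a,a → push 7,7. Stack: [7, 7]
BINARY_OP - → 7 - 7 = 0. Stack: [0]
LOAD_FAST t → push 1. Stack: [0, 1]
BINARY_OP // → 0 // 1 = 0. Stack: [0]
STORE_FAST n → n=0. Stack: []
LOAD_CONST → push 2. Stack: [2]
STORE_FAST z → z=2. Stack: []
LOAD_FAST_LOAD_FAST t,z → push 1,2. Stack: [1, 2]
BINARY_OP + → 1 + 2 = 3. Stack: [3]
LOAD_FAST z → push 2. Stack: [3, 2]
BINARY_OP - → 3 - 2 = 1. Stack: [1]
STORE_FAST k → k=1. Stack: []
LOAD_FAST t → push 1. Stack: [1]
RETURN_VALUE → return 1.

2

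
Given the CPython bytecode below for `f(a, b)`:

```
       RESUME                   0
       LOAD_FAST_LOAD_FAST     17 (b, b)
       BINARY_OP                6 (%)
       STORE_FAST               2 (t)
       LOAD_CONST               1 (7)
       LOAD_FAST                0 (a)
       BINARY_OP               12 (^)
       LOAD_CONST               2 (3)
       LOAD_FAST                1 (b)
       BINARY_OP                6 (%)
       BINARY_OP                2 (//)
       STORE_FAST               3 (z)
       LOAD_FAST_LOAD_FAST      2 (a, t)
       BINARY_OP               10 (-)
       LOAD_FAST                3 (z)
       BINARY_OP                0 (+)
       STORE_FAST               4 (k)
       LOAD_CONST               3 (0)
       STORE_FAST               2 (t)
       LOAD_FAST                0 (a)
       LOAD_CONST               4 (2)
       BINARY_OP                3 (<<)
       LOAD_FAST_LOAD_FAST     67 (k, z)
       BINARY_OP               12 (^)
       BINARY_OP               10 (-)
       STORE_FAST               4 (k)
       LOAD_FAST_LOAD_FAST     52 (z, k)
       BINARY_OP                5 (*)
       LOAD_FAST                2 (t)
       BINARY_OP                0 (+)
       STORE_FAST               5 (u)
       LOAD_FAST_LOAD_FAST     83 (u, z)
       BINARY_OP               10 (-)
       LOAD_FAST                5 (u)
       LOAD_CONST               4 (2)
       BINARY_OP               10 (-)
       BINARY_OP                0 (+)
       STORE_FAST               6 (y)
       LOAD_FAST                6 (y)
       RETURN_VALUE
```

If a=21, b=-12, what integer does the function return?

-412

LOAD_FAST_LOAD_FAST b,b → push -12,-12. Stack: [-12, -12]
BINARY_OP % → -12 % -12 = 0. Stack: [0]
STORE_FAST t → t=0. Stack: []
LOAD_CONST → push 7. Stack: [7]
LOAD_FAST a → push 21. Stack: [7, 21]
BINARY_OP ^ → 7 ^ 21 = 18. Stack: [18]
LOAD_CONST → push 3. Stack: [18, 3]
LOAD_FAST b → push -12. Stack: [18, 3, -12]
BINARY_OP % → 3 % -12 = -9. Stack: [18, -9]
BINARY_OP // → 18 // -9 = -2. Stack: [-2]
STORE_FAST z → z=-2. Stack: []
LOAD_FAST_LOAD_FAST a,t → push 21,0. Stack: [21, 0]
BINARY_OP - → 21 - 0 = 21. Stack: [21]
LOAD_FAST z → push -2. Stack: [21, -2]
BINARY_OP + → 21 + -2 = 19. Stack: [19]
STORE_FAST k → k=19. Stack: []
LOAD_CONST → push 0. Stack: [0]
STORE_FAST t → t=0. Stack: []
LOAD_FAST a → push 21. Stack: [21]
LOAD_CONST → push 2. Stack: [21, 2]
BINARY_OP << → 21 << 2 = 84. Stack: [84]
LOAD_FAST_LOAD_FAST k,z → push 19,-2. Stack: [84, 19, -2]
BINARY_OP ^ → 19 ^ -2 = -19. Stack: [84, -19]
BINARY_OP - → 84 - -19 = 103. Stack: [103]
STORE_FAST k → k=103. Stack: []
LOAD_FAST_LOAD_FAST z,k → push -2,103. Stack: [-2, 103]
BINARY_OP * → -2 * 103 = -206. Stack: [-206]
LOAD_FAST t → push 0. Stack: [-206, 0]
BINARY_OP + → -206 + 0 = -206. Stack: [-206]
STORE_FAST u → u=-206. Stack: []
LOAD_FAST_LOAD_FAST u,z → push -206,-2. Stack: [-206, -2]
BINARY_OP - → -206 - -2 = -204. Stack: [-204]
LOAD_FAST u → push -206. Stack: [-204, -206]
LOAD_CONST → push 2. Stack: [-204, -206, 2]
BINARY_OP - → -206 - 2 = -208. Stack: [-204, -208]
BINARY_OP + → -204 + -208 = -412. Stack: [-412]
STORE_FAST y → y=-412. Stack: []
LOAD_FAST y → push -412. Stack: [-412]
RETURN_VALUE → return -412.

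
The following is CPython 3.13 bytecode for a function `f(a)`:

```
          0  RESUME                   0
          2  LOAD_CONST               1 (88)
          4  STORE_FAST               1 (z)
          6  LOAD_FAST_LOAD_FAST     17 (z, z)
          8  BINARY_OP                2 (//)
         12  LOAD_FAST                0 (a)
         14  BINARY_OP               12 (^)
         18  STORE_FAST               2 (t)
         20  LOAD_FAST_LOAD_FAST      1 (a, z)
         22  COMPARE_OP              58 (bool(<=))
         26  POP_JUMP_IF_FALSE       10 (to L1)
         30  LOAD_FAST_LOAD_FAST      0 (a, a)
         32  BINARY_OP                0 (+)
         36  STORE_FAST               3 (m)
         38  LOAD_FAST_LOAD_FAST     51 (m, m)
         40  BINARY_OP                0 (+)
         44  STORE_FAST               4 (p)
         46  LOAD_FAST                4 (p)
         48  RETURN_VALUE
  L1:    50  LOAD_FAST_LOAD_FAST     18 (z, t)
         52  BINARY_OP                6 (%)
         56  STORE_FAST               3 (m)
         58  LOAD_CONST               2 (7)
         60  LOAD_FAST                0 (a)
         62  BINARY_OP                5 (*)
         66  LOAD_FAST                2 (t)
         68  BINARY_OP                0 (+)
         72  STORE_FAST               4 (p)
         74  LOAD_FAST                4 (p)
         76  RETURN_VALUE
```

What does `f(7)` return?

LOAD_CONST → push 88. Stack: [88]
STORE_FAST z → z=88. Stack: []
LOAD_FAST_LOAD_FAST z,z → push 88,88. Stack: [88, 88]
BINARY_OP // → 88 // 88 = 1. Stack: [1]
LOAD_FAST a → push 7. Stack: [1, 7]
BINARY_OP ^ → 1 ^ 7 = 6. Stack: [6]
STORE_FAST t → t=6. Stack: []
LOAD_FAST_LOAD_FAST a,z → push 7,88. Stack: [7, 88]
COMPARE_OP bool(<=) → 7 vs 88 = True. Stack: [True]
POP_JUMP_IF_FALSE → pop True; no jump. Stack: []
LOAD_FAST_LOAD_FAST a,a → push 7,7. Stack: [7, 7]
BINARY_OP + → 7 + 7 = 14. Stack: [14]
STORE_FAST m → m=14. Stack: []
LOAD_FAST_LOAD_FAST m,m → push 14,14. Stack: [14, 14]
BINARY_OP + → 14 + 14 = 28. Stack: [28]
STORE_FAST p → p=28. Stack: []
LOAD_FAST p → push 28. Stack: [28]
RETURN_VALUE → return 28.

28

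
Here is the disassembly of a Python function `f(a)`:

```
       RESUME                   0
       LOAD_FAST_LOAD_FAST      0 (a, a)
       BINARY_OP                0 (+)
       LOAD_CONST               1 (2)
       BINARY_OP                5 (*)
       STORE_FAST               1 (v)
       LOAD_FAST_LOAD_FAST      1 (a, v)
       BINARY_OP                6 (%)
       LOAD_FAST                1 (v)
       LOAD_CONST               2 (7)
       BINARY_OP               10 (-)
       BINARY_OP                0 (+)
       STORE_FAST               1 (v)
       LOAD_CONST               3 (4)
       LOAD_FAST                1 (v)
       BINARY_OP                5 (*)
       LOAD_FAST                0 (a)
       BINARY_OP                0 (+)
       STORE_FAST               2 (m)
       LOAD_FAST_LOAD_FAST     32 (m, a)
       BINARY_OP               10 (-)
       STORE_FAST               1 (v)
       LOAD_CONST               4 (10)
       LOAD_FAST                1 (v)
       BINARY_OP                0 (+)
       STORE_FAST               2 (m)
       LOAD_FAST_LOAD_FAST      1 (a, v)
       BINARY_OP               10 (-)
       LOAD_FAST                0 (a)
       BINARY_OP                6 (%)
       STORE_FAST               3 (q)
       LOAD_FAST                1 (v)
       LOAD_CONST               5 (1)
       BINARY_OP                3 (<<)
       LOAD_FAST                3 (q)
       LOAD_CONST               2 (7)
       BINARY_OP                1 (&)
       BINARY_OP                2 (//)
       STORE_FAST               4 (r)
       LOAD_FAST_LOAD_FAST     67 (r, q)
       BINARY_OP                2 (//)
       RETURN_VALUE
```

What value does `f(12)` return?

26

LOAD_FAST_LOAD_FAST a,a → push 12,12. Stack: [12, 12]
BINARY_OP + → 12 + 12 = 24. Stack: [24]
LOAD_CONST → push 2. Stack: [24, 2]
BINARY_OP * → 24 * 2 = 48. Stack: [48]
STORE_FAST v → v=48. Stack: []
LOAD_FAST_LOAD_FAST a,v → push 12,48. Stack: [12, 48]
BINARY_OP % → 12 % 48 = 12. Stack: [12]
LOAD_FAST v → push 48. Stack: [12, 48]
LOAD_CONST → push 7. Stack: [12, 48, 7]
BINARY_OP - → 48 - 7 = 41. Stack: [12, 41]
BINARY_OP + → 12 + 41 = 53. Stack: [53]
STORE_FAST v → v=53. Stack: []
LOAD_CONST → push 4. Stack: [4]
LOAD_FAST v → push 53. Stack: [4, 53]
BINARY_OP * → 4 * 53 = 212. Stack: [212]
LOAD_FAST a → push 12. Stack: [212, 12]
BINARY_OP + → 212 + 12 = 224. Stack: [224]
STORE_FAST m → m=224. Stack: []
LOAD_FAST_LOAD_FAST m,a → push 224,12. Stack: [224, 12]
BINARY_OP - → 224 - 12 = 212. Stack: [212]
STORE_FAST v → v=212. Stack: []
LOAD_CONST → push 10. Stack: [10]
LOAD_FAST v → push 212. Stack: [10, 212]
BINARY_OP + → 10 + 212 = 222. Stack: [222]
STORE_FAST m → m=222. Stack: []
LOAD_FAST_LOAD_FAST a,v → push 12,212. Stack: [12, 212]
BINARY_OP - → 12 - 212 = -200. Stack: [-200]
LOAD_FAST a → push 12. Stack: [-200, 12]
BINARY_OP % → -200 % 12 = 4. Stack: [4]
STORE_FAST q → q=4. Stack: []
LOAD_FAST v → push 212. Stack: [212]
LOAD_CONST → push 1. Stack: [212, 1]
BINARY_OP << → 212 << 1 = 424. Stack: [424]
LOAD_FAST q → push 4. Stack: [424, 4]
LOAD_CONST → push 7. Stack: [424, 4, 7]
BINARY_OP & → 4 & 7 = 4. Stack: [424, 4]
BINARY_OP // → 424 // 4 = 106. Stack: [106]
STORE_FAST r → r=106. Stack: []
LOAD_FAST_LOAD_FAST r,q → push 106,4. Stack: [106, 4]
BINARY_OP // → 106 // 4 = 26. Stack: [26]
RETURN_VALUE → return 26.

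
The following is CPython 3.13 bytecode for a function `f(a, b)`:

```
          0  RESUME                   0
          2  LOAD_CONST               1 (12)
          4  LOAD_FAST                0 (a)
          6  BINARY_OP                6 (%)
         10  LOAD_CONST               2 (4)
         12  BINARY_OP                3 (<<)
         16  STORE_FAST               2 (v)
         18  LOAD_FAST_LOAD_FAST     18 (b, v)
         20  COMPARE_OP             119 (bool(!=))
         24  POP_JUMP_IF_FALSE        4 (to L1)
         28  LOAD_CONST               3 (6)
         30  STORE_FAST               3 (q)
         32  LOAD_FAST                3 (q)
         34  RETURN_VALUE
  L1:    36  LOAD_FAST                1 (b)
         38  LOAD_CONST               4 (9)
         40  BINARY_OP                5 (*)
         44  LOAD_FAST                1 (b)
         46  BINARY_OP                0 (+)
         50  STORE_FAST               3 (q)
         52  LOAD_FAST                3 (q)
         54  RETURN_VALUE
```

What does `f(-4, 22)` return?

6

LOAD_CONST → push 12. Stack: [12]
LOAD_FAST a → push -4. Stack: [12, -4]
BINARY_OP % → 12 % -4 = 0. Stack: [0]
LOAD_CONST → push 4. Stack: [0, 4]
BINARY_OP << → 0 << 4 = 0. Stack: [0]
STORE_FAST v → v=0. Stack: []
LOAD_FAST_LOAD_FAST b,v → push 22,0. Stack: [22, 0]
COMPARE_OP bool(!=) → 22 vs 0 = True. Stack: [True]
POP_JUMP_IF_FALSE → pop True; no jump. Stack: []
LOAD_CONST → push 6. Stack: [6]
STORE_FAST q → q=6. Stack: []
LOAD_FAST q → push 6. Stack: [6]
RETURN_VALUE → return 6.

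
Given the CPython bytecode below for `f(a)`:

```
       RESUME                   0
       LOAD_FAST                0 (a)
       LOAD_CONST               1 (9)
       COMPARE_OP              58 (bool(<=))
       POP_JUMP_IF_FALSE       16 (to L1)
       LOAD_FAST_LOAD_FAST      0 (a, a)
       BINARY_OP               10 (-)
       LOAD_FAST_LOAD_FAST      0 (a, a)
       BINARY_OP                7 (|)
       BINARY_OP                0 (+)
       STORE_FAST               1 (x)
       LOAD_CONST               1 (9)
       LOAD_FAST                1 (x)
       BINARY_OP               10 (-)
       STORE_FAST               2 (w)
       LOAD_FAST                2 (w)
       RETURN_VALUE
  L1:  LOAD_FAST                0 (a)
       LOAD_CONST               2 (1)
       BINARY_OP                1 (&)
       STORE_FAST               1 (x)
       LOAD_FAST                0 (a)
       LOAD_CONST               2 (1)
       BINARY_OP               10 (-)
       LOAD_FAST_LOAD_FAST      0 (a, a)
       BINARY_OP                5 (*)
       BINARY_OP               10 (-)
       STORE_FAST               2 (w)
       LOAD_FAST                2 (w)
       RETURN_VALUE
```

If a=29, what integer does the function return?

LOAD_FAST a → push 29. Stack: [29]
LOAD_CONST → push 9. Stack: [29, 9]
COMPARE_OP bool(<=) → 29 vs 9 = False. Stack: [False]
POP_JUMP_IF_FALSE → pop False; jump. Stack: []
LOAD_FAST a → push 29. Stack: [29]
LOAD_CONST → push 1. Stack: [29, 1]
BINARY_OP & → 29 & 1 = 1. Stack: [1]
STORE_FAST x → x=1. Stack: []
LOAD_FAST a → push 29. Stack: [29]
LOAD_CONST → push 1. Stack: [29, 1]
BINARY_OP - → 29 - 1 = 28. Stack: [28]
LOAD_FAST_LOAD_FAST a,a → push 29,29. Stack: [28, 29, 29]
BINARY_OP * → 29 * 29 = 841. Stack: [28, 841]
BINARY_OP - → 28 - 841 = -813. Stack: [-813]
STORE_FAST w → w=-813. Stack: []
LOAD_FAST w → push -813. Stack: [-813]
RETURN_VALUE → return -813.

-813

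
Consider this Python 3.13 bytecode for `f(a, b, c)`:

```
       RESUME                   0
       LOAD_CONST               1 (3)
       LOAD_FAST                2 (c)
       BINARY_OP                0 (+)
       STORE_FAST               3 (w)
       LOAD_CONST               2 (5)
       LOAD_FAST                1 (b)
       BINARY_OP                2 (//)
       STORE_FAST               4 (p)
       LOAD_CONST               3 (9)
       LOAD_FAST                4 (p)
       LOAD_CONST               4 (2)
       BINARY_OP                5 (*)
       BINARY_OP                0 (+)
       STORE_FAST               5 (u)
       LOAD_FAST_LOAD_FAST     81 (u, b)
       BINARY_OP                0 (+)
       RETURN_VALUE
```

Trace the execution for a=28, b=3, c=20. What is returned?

14

LOAD_CONST → push 3. Stack: [3]
LOAD_FAST c → push 20. Stack: [3, 20]
BINARY_OP + → 3 + 20 = 23. Stack: [23]
STORE_FAST w → w=23. Stack: []
LOAD_CONST → push 5. Stack: [5]
LOAD_FAST b → push 3. Stack: [5, 3]
BINARY_OP // → 5 // 3 = 1. Stack: [1]
STORE_FAST p → p=1. Stack: []
LOAD_CONST → push 9. Stack: [9]
LOAD_FAST p → push 1. Stack: [9, 1]
LOAD_CONST → push 2. Stack: [9, 1, 2]
BINARY_OP * → 1 * 2 = 2. Stack: [9, 2]
BINARY_OP + → 9 + 2 = 11. Stack: [11]
STORE_FAST u → u=11. Stack: []
LOAD_FAST_LOAD_FAST u,b → push 11,3. Stack: [11, 3]
BINARY_OP + → 11 + 3 = 14. Stack: [14]
RETURN_VALUE → return 14.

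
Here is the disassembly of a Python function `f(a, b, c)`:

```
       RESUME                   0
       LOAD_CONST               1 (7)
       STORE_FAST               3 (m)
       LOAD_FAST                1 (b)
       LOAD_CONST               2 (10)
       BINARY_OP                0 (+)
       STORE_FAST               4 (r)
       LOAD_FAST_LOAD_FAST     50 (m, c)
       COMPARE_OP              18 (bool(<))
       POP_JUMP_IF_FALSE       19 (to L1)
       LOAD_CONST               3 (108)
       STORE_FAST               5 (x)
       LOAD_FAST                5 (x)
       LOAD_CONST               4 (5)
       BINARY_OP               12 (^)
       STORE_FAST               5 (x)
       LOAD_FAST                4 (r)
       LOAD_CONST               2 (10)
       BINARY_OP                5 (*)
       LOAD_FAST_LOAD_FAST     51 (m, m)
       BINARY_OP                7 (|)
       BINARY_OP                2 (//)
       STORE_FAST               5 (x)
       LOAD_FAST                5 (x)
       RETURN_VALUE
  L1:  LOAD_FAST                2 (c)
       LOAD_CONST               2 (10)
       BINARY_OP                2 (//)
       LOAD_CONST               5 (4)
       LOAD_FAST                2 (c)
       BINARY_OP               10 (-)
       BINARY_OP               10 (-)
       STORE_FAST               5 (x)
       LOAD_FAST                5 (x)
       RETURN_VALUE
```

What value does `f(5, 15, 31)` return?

LOAD_CONST → push 7. Stack: [7]
STORE_FAST m → m=7. Stack: []
LOAD_FAST b → push 15. Stack: [15]
LOAD_CONST → push 10. Stack: [15, 10]
BINARY_OP + → 15 + 10 = 25. Stack: [25]
STORE_FAST r → r=25. Stack: []
LOAD_FAST_LOAD_FAST m,c → push 7,31. Stack: [7, 31]
COMPARE_OP bool(<) → 7 vs 31 = True. Stack: [True]
POP_JUMP_IF_FALSE → pop True; no jump. Stack: []
LOAD_CONST → push 108. Stack: [108]
STORE_FAST x → x=108. Stack: []
LOAD_FAST x → push 108. Stack: [108]
LOAD_CONST → push 5. Stack: [108, 5]
BINARY_OP ^ → 108 ^ 5 = 105. Stack: [105]
STORE_FAST x → x=105. Stack: []
LOAD_FAST r → push 25. Stack: [25]
LOAD_CONST → push 10. Stack: [25, 10]
BINARY_OP * → 25 * 10 = 250. Stack: [250]
LOAD_FAST_LOAD_FAST m,m → push 7,7. Stack: [250, 7, 7]
BINARY_OP | → 7 | 7 = 7. Stack: [250, 7]
BINARY_OP // → 250 // 7 = 35. Stack: [35]
STORE_FAST x → x=35. Stack: []
LOAD_FAST x → push 35. Stack: [35]
RETURN_VALUE → return 35.

35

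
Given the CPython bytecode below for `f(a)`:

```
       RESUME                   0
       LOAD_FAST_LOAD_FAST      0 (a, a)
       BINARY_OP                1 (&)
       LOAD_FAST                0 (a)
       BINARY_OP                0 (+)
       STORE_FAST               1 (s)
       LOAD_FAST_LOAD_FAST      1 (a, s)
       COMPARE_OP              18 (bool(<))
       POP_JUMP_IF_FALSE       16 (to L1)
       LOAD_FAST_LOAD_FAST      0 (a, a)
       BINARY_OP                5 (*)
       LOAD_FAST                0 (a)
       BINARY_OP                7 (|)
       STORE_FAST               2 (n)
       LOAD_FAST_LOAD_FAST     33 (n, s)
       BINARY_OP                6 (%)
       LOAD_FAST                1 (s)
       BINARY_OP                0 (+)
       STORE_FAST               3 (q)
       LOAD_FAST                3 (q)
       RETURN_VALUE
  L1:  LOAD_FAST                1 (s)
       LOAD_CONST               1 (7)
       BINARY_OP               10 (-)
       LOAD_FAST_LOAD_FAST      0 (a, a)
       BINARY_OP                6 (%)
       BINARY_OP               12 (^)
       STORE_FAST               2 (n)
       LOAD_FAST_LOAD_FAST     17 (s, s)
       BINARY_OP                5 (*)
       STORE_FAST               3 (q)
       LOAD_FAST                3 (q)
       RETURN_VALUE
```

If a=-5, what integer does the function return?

100

LOAD_FAST_LOAD_FAST a,a → push -5,-5. Stack: [-5, -5]
BINARY_OP & → -5 & -5 = -5. Stack: [-5]
LOAD_FAST a → push -5. Stack: [-5, -5]
BINARY_OP + → -5 + -5 = -10. Stack: [-10]
STORE_FAST s → s=-10. Stack: []
LOAD_FAST_LOAD_FAST a,s → push -5,-10. Stack: [-5, -10]
COMPARE_OP bool(<) → -5 vs -10 = False. Stack: [False]
POP_JUMP_IF_FALSE → pop False; jump. Stack: []
LOAD_FAST s → push -10. Stack: [-10]
LOAD_CONST → push 7. Stack: [-10, 7]
BINARY_OP - → -10 - 7 = -17. Stack: [-17]
LOAD_FAST_LOAD_FAST a,a → push -5,-5. Stack: [-17, -5, -5]
BINARY_OP % → -5 % -5 = 0. Stack: [-17, 0]
BINARY_OP ^ → -17 ^ 0 = -17. Stack: [-17]
STORE_FAST n → n=-17. Stack: []
LOAD_FAST_LOAD_FAST s,s → push -10,-10. Stack: [-10, -10]
BINARY_OP * → -10 * -10 = 100. Stack: [100]
STORE_FAST q → q=100. Stack: []
LOAD_FAST q → push 100. Stack: [100]
RETURN_VALUE → return 100.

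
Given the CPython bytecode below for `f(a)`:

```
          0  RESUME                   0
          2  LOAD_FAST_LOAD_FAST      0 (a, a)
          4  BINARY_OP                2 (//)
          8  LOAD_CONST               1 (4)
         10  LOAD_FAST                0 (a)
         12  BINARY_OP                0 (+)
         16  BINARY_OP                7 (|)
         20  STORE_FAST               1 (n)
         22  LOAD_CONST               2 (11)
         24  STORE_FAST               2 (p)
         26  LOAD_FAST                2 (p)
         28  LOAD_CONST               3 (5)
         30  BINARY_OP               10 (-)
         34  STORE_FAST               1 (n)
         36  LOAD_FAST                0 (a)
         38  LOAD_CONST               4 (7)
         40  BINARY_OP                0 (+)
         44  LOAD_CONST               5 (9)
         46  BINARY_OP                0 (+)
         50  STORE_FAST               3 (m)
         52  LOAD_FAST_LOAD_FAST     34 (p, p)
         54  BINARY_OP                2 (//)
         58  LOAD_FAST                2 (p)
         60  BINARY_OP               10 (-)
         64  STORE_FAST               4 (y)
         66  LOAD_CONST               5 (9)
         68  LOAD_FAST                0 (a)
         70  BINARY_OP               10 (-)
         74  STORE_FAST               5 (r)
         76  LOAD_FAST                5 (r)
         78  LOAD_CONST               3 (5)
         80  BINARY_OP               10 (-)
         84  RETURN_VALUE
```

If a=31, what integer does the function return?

-27

LOAD_FAST_LOAD_FAST a,a → push 31,31. Stack: [31, 31]
BINARY_OP // → 31 // 31 = 1. Stack: [1]
LOAD_CONST → push 4. Stack: [1, 4]
LOAD_FAST a → push 31. Stack: [1, 4, 31]
BINARY_OP + → 4 + 31 = 35. Stack: [1, 35]
BINARY_OP | → 1 | 35 = 35. Stack: [35]
STORE_FAST n → n=35. Stack: []
LOAD_CONST → push 11. Stack: [11]
STORE_FAST p → p=11. Stack: []
LOAD_FAST p → push 11. Stack: [11]
LOAD_CONST → push 5. Stack: [11, 5]
BINARY_OP - → 11 - 5 = 6. Stack: [6]
STORE_FAST n → n=6. Stack: []
LOAD_FAST a → push 31. Stack: [31]
LOAD_CONST → push 7. Stack: [31, 7]
BINARY_OP + → 31 + 7 = 38. Stack: [38]
LOAD_CONST → push 9. Stack: [38, 9]
BINARY_OP + → 38 + 9 = 47. Stack: [47]
STORE_FAST m → m=47. Stack: []
LOAD_FAST_LOAD_FAST p,p → push 11,11. Stack: [11, 11]
BINARY_OP // → 11 // 11 = 1. Stack: [1]
LOAD_FAST p → push 11. Stack: [1, 11]
BINARY_OP - → 1 - 11 = -10. Stack: [-10]
STORE_FAST y → y=-10. Stack: []
LOAD_CONST → push 9. Stack: [9]
LOAD_FAST a → push 31. Stack: [9, 31]
BINARY_OP - → 9 - 31 = -22. Stack: [-22]
STORE_FAST r → r=-22. Stack: []
LOAD_FAST r → push -22. Stack: [-22]
LOAD_CONST → push 5. Stack: [-22, 5]
BINARY_OP - → -22 - 5 = -27. Stack: [-27]
RETURN_VALUE → return -27.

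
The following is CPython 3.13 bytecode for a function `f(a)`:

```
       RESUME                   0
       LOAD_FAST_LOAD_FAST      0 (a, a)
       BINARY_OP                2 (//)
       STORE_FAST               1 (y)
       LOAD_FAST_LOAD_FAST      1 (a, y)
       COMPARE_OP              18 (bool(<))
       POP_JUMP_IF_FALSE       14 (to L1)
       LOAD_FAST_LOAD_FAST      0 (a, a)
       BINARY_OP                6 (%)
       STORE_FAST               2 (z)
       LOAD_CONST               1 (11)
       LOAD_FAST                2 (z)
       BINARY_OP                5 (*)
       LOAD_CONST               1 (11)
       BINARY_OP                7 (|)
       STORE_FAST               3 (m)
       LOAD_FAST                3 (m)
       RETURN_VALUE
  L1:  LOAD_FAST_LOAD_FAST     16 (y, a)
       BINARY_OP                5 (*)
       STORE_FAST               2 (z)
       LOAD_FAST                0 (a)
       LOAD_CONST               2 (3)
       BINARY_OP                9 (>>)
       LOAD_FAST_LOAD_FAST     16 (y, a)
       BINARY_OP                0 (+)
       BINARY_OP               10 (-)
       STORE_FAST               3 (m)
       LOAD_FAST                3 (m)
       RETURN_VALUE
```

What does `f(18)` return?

LOAD_FAST_LOAD_FAST a,a → push 18,18. Stack: [18, 18]
BINARY_OP // → 18 // 18 = 1. Stack: [1]
STORE_FAST y → y=1. Stack: []
LOAD_FAST_LOAD_FAST a,y → push 18,1. Stack: [18, 1]
COMPARE_OP bool(<) → 18 vs 1 = False. Stack: [False]
POP_JUMP_IF_FALSE → pop False; jump. Stack: []
LOAD_FAST_LOAD_FAST y,a → push 1,18. Stack: [1, 18]
BINARY_OP * → 1 * 18 = 18. Stack: [18]
STORE_FAST z → z=18. Stack: []
LOAD_FAST a → push 18. Stack: [18]
LOAD_CONST → push 3. Stack: [18, 3]
BINARY_OP >> → 18 >> 3 = 2. Stack: [2]
LOAD_FAST_LOAD_FAST y,a → push 1,18. Stack: [2, 1, 18]
BINARY_OP + → 1 + 18 = 19. Stack: [2, 19]
BINARY_OP - → 2 - 19 = -17. Stack: [-17]
STORE_FAST m → m=-17. Stack: []
LOAD_FAST m → push -17. Stack: [-17]
RETURN_VALUE → return -17.

-17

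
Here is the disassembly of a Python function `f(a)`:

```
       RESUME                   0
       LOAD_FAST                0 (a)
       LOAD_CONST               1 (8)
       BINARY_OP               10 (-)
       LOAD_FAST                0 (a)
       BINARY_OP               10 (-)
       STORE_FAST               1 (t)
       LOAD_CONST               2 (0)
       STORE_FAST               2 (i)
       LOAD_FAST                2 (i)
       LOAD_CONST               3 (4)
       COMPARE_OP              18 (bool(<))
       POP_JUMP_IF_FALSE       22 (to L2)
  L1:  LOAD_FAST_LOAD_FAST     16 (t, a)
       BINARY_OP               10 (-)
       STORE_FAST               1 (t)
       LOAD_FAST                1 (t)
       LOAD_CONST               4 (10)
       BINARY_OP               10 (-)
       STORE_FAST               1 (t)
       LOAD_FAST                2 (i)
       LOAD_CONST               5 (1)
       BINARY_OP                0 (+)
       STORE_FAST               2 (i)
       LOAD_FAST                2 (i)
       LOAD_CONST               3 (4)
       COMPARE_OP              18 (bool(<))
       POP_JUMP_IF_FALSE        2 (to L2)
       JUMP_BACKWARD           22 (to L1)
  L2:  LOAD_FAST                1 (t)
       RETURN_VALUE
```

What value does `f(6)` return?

-72

LOAD_FAST a → push 6
LOAD_CONST → push 8
BINARY_OP - → 6 - 8 = -2
LOAD_FAST a → push 6
BINARY_OP - → -2 - 6 = -8
STORE_FAST t → t=-8
LOAD_CONST → push 0
STORE_FAST i → i=0
LOAD_FAST i → push 0
LOAD_CONST → push 4
COMPARE_OP bool(<) → 0 vs 4 = True
POP_JUMP_IF_FALSE → pop True; no jump
LOAD_FAST_LOAD_FAST t,a → push -8,6
BINARY_OP - → -8 - 6 = -14
STORE_FAST t → t=-14
LOAD_FAST t → push -14
LOAD_CONST → push 10
BINARY_OP - → -14 - 10 = -24
STORE_FAST t → t=-24
LOAD_FAST i → push 0
LOAD_CONST → push 1
BINARY_OP + → 0 + 1 = 1
STORE_FAST i → i=1
LOAD_FAST i → push 1
LOAD_CONST → push 4
COMPARE_OP bool(<) → 1 vs 4 = True
POP_JUMP_IF_FALSE → pop True; no jump
LOAD_FAST_LOAD_FAST t,a → push -24,6
BINARY_OP - → -24 - 6 = -30
STORE_FAST t → t=-30
LOAD_FAST t → push -30
LOAD_CONST → push 10
BINARY_OP - → -30 - 10 = -40
STORE_FAST t → t=-40
LOAD_FAST i → push 1
LOAD_CONST → push 1
BINARY_OP + → 1 + 1 = 2
STORE_FAST i → i=2
LOAD_FAST i → push 2
LOAD_CONST → push 4
COMPARE_OP bool(<) → 2 vs 4 = True
POP_JUMP_IF_FALSE → pop True; no jump
LOAD_FAST_LOAD_FAST t,a → push -40,6
BINARY_OP - → -40 - 6 = -46
STORE_FAST t → t=-46
LOAD_FAST t → push -46
LOAD_CONST → push 10
BINARY_OP - → -46 - 10 = -56
STORE_FAST t → t=-56
LOAD_FAST i → push 2
LOAD_CONST → push 1
BINARY_OP + → 2 + 1 = 3
STORE_FAST i → i=3
LOAD_FAST i → push 3
LOAD_CONST → push 4
COMPARE_OP bool(<) → 3 vs 4 = True
POP_JUMP_IF_FALSE → pop True; no jump
LOAD_FAST_LOAD_FAST t,a → push -56,6
BINARY_OP - → -56 - 6 = -62
STORE_FAST t → t=-62
LOAD_FAST t → push -62
LOAD_CONST → push 10
BINARY_OP - → -62 - 10 = -72
STORE_FAST t → t=-72
LOAD_FAST i → push 3
LOAD_CONST → push 1
BINARY_OP + → 3 + 1 = 4
STORE_FAST i → i=4
LOAD_FAST i → push 4
LOAD_CONST → push 4
COMPARE_OP bool(<) → 4 vs 4 = False
POP_JUMP_IF_FALSE → pop False; jump
LOAD_FAST t → push -72
RETURN_VALUE → return -72.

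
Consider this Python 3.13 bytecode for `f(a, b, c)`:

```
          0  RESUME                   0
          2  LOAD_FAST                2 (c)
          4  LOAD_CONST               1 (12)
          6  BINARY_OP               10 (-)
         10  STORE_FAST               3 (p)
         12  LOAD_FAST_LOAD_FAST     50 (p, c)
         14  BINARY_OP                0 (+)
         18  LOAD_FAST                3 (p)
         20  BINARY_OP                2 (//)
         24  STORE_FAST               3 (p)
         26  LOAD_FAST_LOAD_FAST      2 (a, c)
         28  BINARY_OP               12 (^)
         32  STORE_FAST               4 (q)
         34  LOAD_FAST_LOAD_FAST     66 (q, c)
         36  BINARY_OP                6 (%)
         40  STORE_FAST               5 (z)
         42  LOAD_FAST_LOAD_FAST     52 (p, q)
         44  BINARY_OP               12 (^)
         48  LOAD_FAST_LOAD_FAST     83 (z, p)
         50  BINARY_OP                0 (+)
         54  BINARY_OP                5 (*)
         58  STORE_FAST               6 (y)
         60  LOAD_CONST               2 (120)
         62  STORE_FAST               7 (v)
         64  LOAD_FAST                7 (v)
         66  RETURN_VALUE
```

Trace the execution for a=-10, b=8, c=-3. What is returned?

LOAD_FAST c → push -3. Stack: [-3]
LOAD_CONST → push 12. Stack: [-3, 12]
BINARY_OP - → -3 - 12 = -15. Stack: [-15]
STORE_FAST p → p=-15. Stack: []
LOAD_FAST_LOAD_FAST p,c → push -15,-3. Stack: [-15, -3]
BINARY_OP + → -15 + -3 = -18. Stack: [-18]
LOAD_FAST p → push -15. Stack: [-18, -15]
BINARY_OP // → -18 // -15 = 1. Stack: [1]
STORE_FAST p → p=1. Stack: []
LOAD_FAST_LOAD_FAST a,c → push -10,-3. Stack: [-10, -3]
BINARY_OP ^ → -10 ^ -3 = 11. Stack: [11]
STORE_FAST q → q=11. Stack: []
LOAD_FAST_LOAD_FAST q,c → push 11,-3. Stack: [11, -3]
BINARY_OP % → 11 % -3 = -1. Stack: [-1]
STORE_FAST z → z=-1. Stack: []
LOAD_FAST_LOAD_FAST p,q → push 1,11. Stack: [1, 11]
BINARY_OP ^ → 1 ^ 11 = 10. Stack: [10]
LOAD_FAST_LOAD_FAST z,p → push -1,1. Stack: [10, -1, 1]
BINARY_OP + → -1 + 1 = 0. Stack: [10, 0]
BINARY_OP * → 10 * 0 = 0. Stack: [0]
STORE_FAST y → y=0. Stack: []
LOAD_CONST → push 120. Stack: [120]
STORE_FAST v → v=120. Stack: []
LOAD_FAST v → push 120. Stack: [120]
RETURN_VALUE → return 120.

120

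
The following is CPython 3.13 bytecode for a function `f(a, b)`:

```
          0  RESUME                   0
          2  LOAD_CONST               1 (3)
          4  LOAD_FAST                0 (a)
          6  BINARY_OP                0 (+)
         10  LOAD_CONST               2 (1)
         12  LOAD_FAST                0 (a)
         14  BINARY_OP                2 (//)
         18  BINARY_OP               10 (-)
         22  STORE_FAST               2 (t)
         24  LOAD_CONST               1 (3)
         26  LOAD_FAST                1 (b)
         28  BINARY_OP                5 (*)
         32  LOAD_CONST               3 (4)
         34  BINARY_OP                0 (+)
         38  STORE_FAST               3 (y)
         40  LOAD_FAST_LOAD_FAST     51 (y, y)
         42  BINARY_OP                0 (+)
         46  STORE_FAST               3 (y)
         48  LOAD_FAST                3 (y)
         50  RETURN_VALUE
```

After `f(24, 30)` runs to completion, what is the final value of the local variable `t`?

LOAD_CONST → push 3. Stack: [3]
LOAD_FAST a → push 24. Stack: [3, 24]
BINARY_OP + → 3 + 24 = 27. Stack: [27]
LOAD_CONST → push 1. Stack: [27, 1]
LOAD_FAST a → push 24. Stack: [27, 1, 24]
BINARY_OP // → 1 // 24 = 0. Stack: [27, 0]
BINARY_OP - → 27 - 0 = 27. Stack: [27]
STORE_FAST t → t=27. Stack: []
LOAD_CONST → push 3. Stack: [3]
LOAD_FAST b → push 30. Stack: [3, 30]
BINARY_OP * → 3 * 30 = 90. Stack: [90]
LOAD_CONST → push 4. Stack: [90, 4]
BINARY_OP + → 90 + 4 = 94. Stack: [94]
STORE_FAST y → y=94. Stack: []
LOAD_FAST_LOAD_FAST y,y → push 94,94. Stack: [94, 94]
BINARY_OP + → 94 + 94 = 188. Stack: [188]
STORE_FAST y → y=188. Stack: []
LOAD_FAST y → push 188. Stack: [188]
RETURN_VALUE → return 188.

27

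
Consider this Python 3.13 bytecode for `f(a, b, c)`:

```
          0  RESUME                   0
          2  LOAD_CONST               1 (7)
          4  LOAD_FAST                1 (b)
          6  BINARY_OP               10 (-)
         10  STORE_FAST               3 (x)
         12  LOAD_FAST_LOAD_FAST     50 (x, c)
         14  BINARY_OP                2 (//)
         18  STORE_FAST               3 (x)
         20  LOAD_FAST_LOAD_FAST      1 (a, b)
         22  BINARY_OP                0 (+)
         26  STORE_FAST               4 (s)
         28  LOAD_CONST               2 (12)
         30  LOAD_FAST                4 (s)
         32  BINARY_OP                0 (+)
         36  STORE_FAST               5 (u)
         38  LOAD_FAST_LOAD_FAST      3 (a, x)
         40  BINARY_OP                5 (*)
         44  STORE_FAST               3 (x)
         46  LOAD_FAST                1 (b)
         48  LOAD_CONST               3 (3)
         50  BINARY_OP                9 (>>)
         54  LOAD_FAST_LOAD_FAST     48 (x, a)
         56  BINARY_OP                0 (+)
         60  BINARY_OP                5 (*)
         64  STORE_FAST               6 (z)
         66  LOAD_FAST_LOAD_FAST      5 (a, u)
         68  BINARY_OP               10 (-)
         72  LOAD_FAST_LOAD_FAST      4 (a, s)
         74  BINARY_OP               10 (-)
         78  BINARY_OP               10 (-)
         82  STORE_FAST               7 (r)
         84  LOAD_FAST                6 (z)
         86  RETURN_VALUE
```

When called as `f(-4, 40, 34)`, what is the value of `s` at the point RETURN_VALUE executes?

LOAD_CONST → push 7. Stack: [7]
LOAD_FAST b → push 40. Stack: [7, 40]
BINARY_OP - → 7 - 40 = -33. Stack: [-33]
STORE_FAST x → x=-33. Stack: []
LOAD_FAST_LOAD_FAST x,c → push -33,34. Stack: [-33, 34]
BINARY_OP // → -33 // 34 = -1. Stack: [-1]
STORE_FAST x → x=-1. Stack: []
LOAD_FAST_LOAD_FAST a,b → push -4,40. Stack: [-4, 40]
BINARY_OP + → -4 + 40 = 36. Stack: [36]
STORE_FAST s → s=36. Stack: []
LOAD_CONST → push 12. Stack: [12]
LOAD_FAST s → push 36. Stack: [12, 36]
BINARY_OP + → 12 + 36 = 48. Stack: [48]
STORE_FAST u → u=48. Stack: []
LOAD_FAST_LOAD_FAST a,x → push -4,-1. Stack: [-4, -1]
BINARY_OP * → -4 * -1 = 4. Stack: [4]
STORE_FAST x → x=4. Stack: []
LOAD_FAST b → push 40. Stack: [40]
LOAD_CONST → push 3. Stack: [40, 3]
BINARY_OP >> → 40 >> 3 = 5. Stack: [5]
LOAD_FAST_LOAD_FAST x,a → push 4,-4. Stack: [5, 4, -4]
BINARY_OP + → 4 + -4 = 0. Stack: [5, 0]
BINARY_OP * → 5 * 0 = 0. Stack: [0]
STORE_FAST z → z=0. Stack: []
LOAD_FAST_LOAD_FAST a,u → push -4,48. Stack: [-4, 48]
BINARY_OP - → -4 - 48 = -52. Stack: [-52]
LOAD_FAST_LOAD_FAST a,s → push -4,36. Stack: [-52, -4, 36]
BINARY_OP - → -4 - 36 = -40. Stack: [-52, -40]
BINARY_OP - → -52 - -40 = -12. Stack: [-12]
STORE_FAST r → r=-12. Stack: []
LOAD_FAST z → push 0. Stack: [0]
RETURN_VALUE → return 0.

36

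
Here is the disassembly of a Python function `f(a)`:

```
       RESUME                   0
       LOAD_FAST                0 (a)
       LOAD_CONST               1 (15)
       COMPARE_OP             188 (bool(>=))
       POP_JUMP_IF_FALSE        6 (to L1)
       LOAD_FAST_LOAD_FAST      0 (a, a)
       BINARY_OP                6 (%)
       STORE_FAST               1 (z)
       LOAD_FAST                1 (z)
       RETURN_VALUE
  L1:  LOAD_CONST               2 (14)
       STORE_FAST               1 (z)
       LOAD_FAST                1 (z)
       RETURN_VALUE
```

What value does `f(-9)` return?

LOAD_FAST a → push -9. Stack: [-9]
LOAD_CONST → push 15. Stack: [-9, 15]
COMPARE_OP bool(>=) → -9 vs 15 = False. Stack: [False]
POP_JUMP_IF_FALSE → pop False; jump. Stack: []
LOAD_CONST → push 14. Stack: [14]
STORE_FAST z → z=14. Stack: []
LOAD_FAST z → push 14. Stack: [14]
RETURN_VALUE → return 14.

14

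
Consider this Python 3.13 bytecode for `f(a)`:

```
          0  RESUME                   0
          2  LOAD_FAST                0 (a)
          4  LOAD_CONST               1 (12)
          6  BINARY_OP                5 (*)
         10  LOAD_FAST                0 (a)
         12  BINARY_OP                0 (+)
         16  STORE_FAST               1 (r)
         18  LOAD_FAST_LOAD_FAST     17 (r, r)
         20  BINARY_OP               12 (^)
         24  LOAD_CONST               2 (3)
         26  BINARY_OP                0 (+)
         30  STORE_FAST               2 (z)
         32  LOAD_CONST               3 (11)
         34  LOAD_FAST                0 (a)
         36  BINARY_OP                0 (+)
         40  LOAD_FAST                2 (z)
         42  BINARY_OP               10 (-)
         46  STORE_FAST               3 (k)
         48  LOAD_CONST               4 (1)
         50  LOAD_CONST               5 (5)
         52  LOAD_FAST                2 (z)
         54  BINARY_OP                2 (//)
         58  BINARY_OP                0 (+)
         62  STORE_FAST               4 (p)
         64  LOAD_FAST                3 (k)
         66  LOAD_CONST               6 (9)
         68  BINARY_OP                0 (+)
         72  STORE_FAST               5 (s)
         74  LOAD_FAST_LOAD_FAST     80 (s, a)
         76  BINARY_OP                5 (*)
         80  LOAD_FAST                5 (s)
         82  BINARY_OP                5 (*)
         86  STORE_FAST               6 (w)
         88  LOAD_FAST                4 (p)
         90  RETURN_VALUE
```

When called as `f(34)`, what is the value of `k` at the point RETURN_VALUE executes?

LOAD_FAST a → push 34. Stack: [34]
LOAD_CONST → push 12. Stack: [34, 12]
BINARY_OP * → 34 * 12 = 408. Stack: [408]
LOAD_FAST a → push 34. Stack: [408, 34]
BINARY_OP + → 408 + 34 = 442. Stack: [442]
STORE_FAST r → r=442. Stack: []
LOAD_FAST_LOAD_FAST r,r → push 442,442. Stack: [442, 442]
BINARY_OP ^ → 442 ^ 442 = 0. Stack: [0]
LOAD_CONST → push 3. Stack: [0, 3]
BINARY_OP + → 0 + 3 = 3. Stack: [3]
STORE_FAST z → z=3. Stack: []
LOAD_CONST → push 11. Stack: [11]
LOAD_FAST a → push 34. Stack: [11, 34]
BINARY_OP + → 11 + 34 = 45. Stack: [45]
LOAD_FAST z → push 3. Stack: [45, 3]
BINARY_OP - → 45 - 3 = 42. Stack: [42]
STORE_FAST k → k=42. Stack: []
LOAD_CONST → push 1. Stack: [1]
LOAD_CONST → push 5. Stack: [1, 5]
LOAD_FAST z → push 3. Stack: [1, 5, 3]
BINARY_OP // → 5 // 3 = 1. Stack: [1, 1]
BINARY_OP + → 1 + 1 = 2. Stack: [2]
STORE_FAST p → p=2. Stack: []
LOAD_FAST k → push 42. Stack: [42]
LOAD_CONST → push 9. Stack: [42, 9]
BINARY_OP + → 42 + 9 = 51. Stack: [51]
STORE_FAST s → s=51. Stack: []
LOAD_FAST_LOAD_FAST s,a → push 51,34. Stack: [51, 34]
BINARY_OP * → 51 * 34 = 1734. Stack: [1734]
LOAD_FAST s → push 51. Stack: [1734, 51]
BINARY_OP * → 1734 * 51 = 88434. Stack: [88434]
STORE_FAST w → w=88434. Stack: []
LOAD_FAST p → push 2. Stack: [2]
RETURN_VALUE → return 2.

42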